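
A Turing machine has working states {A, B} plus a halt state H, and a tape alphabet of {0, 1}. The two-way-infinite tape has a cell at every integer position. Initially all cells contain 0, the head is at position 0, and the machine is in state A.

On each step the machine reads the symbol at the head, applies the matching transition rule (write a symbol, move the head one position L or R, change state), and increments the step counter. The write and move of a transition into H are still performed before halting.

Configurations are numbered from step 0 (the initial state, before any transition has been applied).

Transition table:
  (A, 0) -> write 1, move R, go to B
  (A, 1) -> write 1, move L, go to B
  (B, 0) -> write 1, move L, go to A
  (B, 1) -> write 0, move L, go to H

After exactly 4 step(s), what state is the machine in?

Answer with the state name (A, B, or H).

Step 1: in state A at pos 0, read 0 -> (A,0)->write 1,move R,goto B. Now: state=B, head=1, tape[-1..2]=0100 (head:   ^)
Step 2: in state B at pos 1, read 0 -> (B,0)->write 1,move L,goto A. Now: state=A, head=0, tape[-1..2]=0110 (head:  ^)
Step 3: in state A at pos 0, read 1 -> (A,1)->write 1,move L,goto B. Now: state=B, head=-1, tape[-2..2]=00110 (head:  ^)
Step 4: in state B at pos -1, read 0 -> (B,0)->write 1,move L,goto A. Now: state=A, head=-2, tape[-3..2]=001110 (head:  ^)

Answer: A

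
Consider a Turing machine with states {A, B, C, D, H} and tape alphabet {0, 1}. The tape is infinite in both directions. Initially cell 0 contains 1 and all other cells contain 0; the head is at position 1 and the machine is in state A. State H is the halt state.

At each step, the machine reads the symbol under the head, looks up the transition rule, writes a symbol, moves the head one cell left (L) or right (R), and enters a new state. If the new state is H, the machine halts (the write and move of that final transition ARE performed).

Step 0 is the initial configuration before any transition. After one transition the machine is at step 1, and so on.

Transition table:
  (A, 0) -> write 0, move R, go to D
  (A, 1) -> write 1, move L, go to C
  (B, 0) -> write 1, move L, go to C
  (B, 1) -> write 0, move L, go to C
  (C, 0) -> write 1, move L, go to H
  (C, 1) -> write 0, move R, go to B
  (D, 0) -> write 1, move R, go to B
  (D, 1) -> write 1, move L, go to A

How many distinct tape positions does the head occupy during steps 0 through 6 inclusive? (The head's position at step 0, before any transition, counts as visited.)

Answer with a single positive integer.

Step 1: in state A at pos 1, read 0 -> (A,0)->write 0,move R,goto D. Now: state=D, head=2, tape[-1..3]=01000 (head:    ^)
Step 2: in state D at pos 2, read 0 -> (D,0)->write 1,move R,goto B. Now: state=B, head=3, tape[-1..4]=010100 (head:     ^)
Step 3: in state B at pos 3, read 0 -> (B,0)->write 1,move L,goto C. Now: state=C, head=2, tape[-1..4]=010110 (head:    ^)
Step 4: in state C at pos 2, read 1 -> (C,1)->write 0,move R,goto B. Now: state=B, head=3, tape[-1..4]=010010 (head:     ^)
Step 5: in state B at pos 3, read 1 -> (B,1)->write 0,move L,goto C. Now: state=C, head=2, tape[-1..4]=010000 (head:    ^)
Step 6: in state C at pos 2, read 0 -> (C,0)->write 1,move L,goto H. Now: state=H, head=1, tape[-1..4]=010100 (head:   ^)
Head positions at steps 0..6: starting at 1, distinct positions visited = {1, 2, 3} -> 3 position(s)

Answer: 3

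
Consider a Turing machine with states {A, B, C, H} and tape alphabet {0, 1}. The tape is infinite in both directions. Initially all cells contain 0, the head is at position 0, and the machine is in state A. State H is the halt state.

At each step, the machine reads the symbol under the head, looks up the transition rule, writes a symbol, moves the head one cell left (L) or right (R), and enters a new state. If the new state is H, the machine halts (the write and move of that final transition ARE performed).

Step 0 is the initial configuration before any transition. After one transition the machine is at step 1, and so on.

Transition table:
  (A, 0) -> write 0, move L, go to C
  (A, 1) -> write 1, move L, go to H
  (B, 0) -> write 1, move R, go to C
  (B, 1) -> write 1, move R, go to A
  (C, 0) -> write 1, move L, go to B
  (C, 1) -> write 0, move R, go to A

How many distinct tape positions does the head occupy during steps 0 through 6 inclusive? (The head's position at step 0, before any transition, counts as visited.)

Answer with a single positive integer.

Step 1: in state A at pos 0, read 0 -> (A,0)->write 0,move L,goto C. Now: state=C, head=-1, tape[-2..1]=0000 (head:  ^)
Step 2: in state C at pos -1, read 0 -> (C,0)->write 1,move L,goto B. Now: state=B, head=-2, tape[-3..1]=00100 (head:  ^)
Step 3: in state B at pos -2, read 0 -> (B,0)->write 1,move R,goto C. Now: state=C, head=-1, tape[-3..1]=01100 (head:   ^)
Step 4: in state C at pos -1, read 1 -> (C,1)->write 0,move R,goto A. Now: state=A, head=0, tape[-3..1]=01000 (head:    ^)
Step 5: in state A at pos 0, read 0 -> (A,0)->write 0,move L,goto C. Now: state=C, head=-1, tape[-3..1]=01000 (head:   ^)
Step 6: in state C at pos -1, read 0 -> (C,0)->write 1,move L,goto B. Now: state=B, head=-2, tape[-3..1]=01100 (head:  ^)
Head positions at steps 0..6: starting at 0, distinct positions visited = {-2, -1, 0} -> 3 position(s)

Answer: 3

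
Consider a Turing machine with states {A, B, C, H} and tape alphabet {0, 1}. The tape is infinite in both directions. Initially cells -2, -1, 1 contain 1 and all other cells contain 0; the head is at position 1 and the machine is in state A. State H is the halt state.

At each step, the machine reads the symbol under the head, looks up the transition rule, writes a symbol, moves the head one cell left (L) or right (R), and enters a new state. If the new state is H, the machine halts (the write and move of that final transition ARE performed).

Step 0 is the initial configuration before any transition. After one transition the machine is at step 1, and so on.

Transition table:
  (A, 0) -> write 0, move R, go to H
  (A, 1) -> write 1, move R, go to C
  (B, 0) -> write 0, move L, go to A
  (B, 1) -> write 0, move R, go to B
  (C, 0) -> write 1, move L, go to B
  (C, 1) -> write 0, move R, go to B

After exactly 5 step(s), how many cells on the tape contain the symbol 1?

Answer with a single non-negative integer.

Step 1: in state A at pos 1, read 1 -> (A,1)->write 1,move R,goto C. Now: state=C, head=2, tape[-3..3]=0110100 (head:      ^)
Step 2: in state C at pos 2, read 0 -> (C,0)->write 1,move L,goto B. Now: state=B, head=1, tape[-3..3]=0110110 (head:     ^)
Step 3: in state B at pos 1, read 1 -> (B,1)->write 0,move R,goto B. Now: state=B, head=2, tape[-3..3]=0110010 (head:      ^)
Step 4: in state B at pos 2, read 1 -> (B,1)->write 0,move R,goto B. Now: state=B, head=3, tape[-3..4]=01100000 (head:       ^)
Step 5: in state B at pos 3, read 0 -> (B,0)->write 0,move L,goto A. Now: state=A, head=2, tape[-3..4]=01100000 (head:      ^)
Cells containing 1 after step 5: {-2, -1} -> 2 cell(s)

Answer: 2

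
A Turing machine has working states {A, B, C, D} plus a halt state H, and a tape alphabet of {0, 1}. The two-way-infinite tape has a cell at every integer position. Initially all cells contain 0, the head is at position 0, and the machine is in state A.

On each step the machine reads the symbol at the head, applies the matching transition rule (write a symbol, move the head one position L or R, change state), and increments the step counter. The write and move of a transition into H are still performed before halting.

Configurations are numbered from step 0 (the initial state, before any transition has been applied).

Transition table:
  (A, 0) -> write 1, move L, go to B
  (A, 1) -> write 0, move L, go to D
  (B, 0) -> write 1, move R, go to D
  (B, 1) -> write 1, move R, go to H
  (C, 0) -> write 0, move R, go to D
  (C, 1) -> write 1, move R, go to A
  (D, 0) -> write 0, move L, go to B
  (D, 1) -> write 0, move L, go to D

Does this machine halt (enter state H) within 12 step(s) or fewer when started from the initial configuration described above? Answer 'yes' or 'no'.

Answer: yes

Derivation:
Step 1: in state A at pos 0, read 0 -> (A,0)->write 1,move L,goto B. Now: state=B, head=-1, tape[-2..1]=0010 (head:  ^)
Step 2: in state B at pos -1, read 0 -> (B,0)->write 1,move R,goto D. Now: state=D, head=0, tape[-2..1]=0110 (head:   ^)
Step 3: in state D at pos 0, read 1 -> (D,1)->write 0,move L,goto D. Now: state=D, head=-1, tape[-2..1]=0100 (head:  ^)
Step 4: in state D at pos -1, read 1 -> (D,1)->write 0,move L,goto D. Now: state=D, head=-2, tape[-3..1]=00000 (head:  ^)
Step 5: in state D at pos -2, read 0 -> (D,0)->write 0,move L,goto B. Now: state=B, head=-3, tape[-4..1]=000000 (head:  ^)
Step 6: in state B at pos -3, read 0 -> (B,0)->write 1,move R,goto D. Now: state=D, head=-2, tape[-4..1]=010000 (head:   ^)
Step 7: in state D at pos -2, read 0 -> (D,0)->write 0,move L,goto B. Now: state=B, head=-3, tape[-4..1]=010000 (head:  ^)
Step 8: in state B at pos -3, read 1 -> (B,1)->write 1,move R,goto H. Now: state=H, head=-2, tape[-4..1]=010000 (head:   ^)
State H reached at step 8; 8 <= 12 -> yes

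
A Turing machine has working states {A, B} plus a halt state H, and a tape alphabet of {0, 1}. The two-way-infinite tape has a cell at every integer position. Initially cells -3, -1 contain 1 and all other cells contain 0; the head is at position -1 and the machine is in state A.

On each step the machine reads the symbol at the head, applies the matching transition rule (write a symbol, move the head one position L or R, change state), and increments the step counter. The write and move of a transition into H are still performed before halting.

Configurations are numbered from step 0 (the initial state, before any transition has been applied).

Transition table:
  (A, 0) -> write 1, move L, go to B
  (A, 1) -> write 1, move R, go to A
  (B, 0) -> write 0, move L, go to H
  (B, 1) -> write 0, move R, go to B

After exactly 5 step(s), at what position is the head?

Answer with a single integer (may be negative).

Answer: 0

Derivation:
Step 1: in state A at pos -1, read 1 -> (A,1)->write 1,move R,goto A. Now: state=A, head=0, tape[-4..1]=010100 (head:     ^)
Step 2: in state A at pos 0, read 0 -> (A,0)->write 1,move L,goto B. Now: state=B, head=-1, tape[-4..1]=010110 (head:    ^)
Step 3: in state B at pos -1, read 1 -> (B,1)->write 0,move R,goto B. Now: state=B, head=0, tape[-4..1]=010010 (head:     ^)
Step 4: in state B at pos 0, read 1 -> (B,1)->write 0,move R,goto B. Now: state=B, head=1, tape[-4..2]=0100000 (head:      ^)
Step 5: in state B at pos 1, read 0 -> (B,0)->write 0,move L,goto H. Now: state=H, head=0, tape[-4..2]=0100000 (head:     ^)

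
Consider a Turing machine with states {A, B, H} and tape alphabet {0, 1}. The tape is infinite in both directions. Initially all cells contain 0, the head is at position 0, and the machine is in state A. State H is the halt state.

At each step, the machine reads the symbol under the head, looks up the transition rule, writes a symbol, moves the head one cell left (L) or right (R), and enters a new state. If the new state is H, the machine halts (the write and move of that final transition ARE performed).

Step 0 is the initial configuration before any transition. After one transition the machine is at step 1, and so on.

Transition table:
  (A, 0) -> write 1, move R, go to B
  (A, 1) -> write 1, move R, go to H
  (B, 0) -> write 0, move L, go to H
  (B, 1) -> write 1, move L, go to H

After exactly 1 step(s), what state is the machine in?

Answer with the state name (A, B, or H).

Step 1: in state A at pos 0, read 0 -> (A,0)->write 1,move R,goto B. Now: state=B, head=1, tape[-1..2]=0100 (head:   ^)

Answer: B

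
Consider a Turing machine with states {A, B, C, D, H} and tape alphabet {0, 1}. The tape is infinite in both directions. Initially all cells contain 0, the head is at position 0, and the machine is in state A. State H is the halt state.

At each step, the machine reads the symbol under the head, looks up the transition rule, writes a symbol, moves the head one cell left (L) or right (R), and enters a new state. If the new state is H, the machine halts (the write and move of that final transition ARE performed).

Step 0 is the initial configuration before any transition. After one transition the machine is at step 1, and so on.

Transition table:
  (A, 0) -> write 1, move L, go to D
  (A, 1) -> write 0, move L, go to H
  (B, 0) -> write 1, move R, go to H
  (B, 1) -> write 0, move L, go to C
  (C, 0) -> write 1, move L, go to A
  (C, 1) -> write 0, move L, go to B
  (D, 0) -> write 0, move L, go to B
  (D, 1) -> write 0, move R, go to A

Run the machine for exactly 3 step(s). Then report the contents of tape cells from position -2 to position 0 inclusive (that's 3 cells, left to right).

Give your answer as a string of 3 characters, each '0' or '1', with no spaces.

Answer: 101

Derivation:
Step 1: in state A at pos 0, read 0 -> (A,0)->write 1,move L,goto D. Now: state=D, head=-1, tape[-2..1]=0010 (head:  ^)
Step 2: in state D at pos -1, read 0 -> (D,0)->write 0,move L,goto B. Now: state=B, head=-2, tape[-3..1]=00010 (head:  ^)
Step 3: in state B at pos -2, read 0 -> (B,0)->write 1,move R,goto H. Now: state=H, head=-1, tape[-3..1]=01010 (head:   ^)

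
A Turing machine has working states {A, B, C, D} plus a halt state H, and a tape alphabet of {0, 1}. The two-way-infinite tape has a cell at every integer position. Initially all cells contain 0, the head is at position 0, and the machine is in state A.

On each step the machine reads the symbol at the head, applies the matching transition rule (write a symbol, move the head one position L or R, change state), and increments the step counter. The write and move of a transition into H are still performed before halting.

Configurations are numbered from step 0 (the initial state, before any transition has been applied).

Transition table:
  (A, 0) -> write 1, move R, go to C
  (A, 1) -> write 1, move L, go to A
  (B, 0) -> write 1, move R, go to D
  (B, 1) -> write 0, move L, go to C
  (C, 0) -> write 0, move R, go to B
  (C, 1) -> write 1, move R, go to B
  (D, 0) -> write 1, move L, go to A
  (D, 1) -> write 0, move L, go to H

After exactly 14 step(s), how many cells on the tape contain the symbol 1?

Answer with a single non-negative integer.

Step 1: in state A at pos 0, read 0 -> (A,0)->write 1,move R,goto C. Now: state=C, head=1, tape[-1..2]=0100 (head:   ^)
Step 2: in state C at pos 1, read 0 -> (C,0)->write 0,move R,goto B. Now: state=B, head=2, tape[-1..3]=01000 (head:    ^)
Step 3: in state B at pos 2, read 0 -> (B,0)->write 1,move R,goto D. Now: state=D, head=3, tape[-1..4]=010100 (head:     ^)
Step 4: in state D at pos 3, read 0 -> (D,0)->write 1,move L,goto A. Now: state=A, head=2, tape[-1..4]=010110 (head:    ^)
Step 5: in state A at pos 2, read 1 -> (A,1)->write 1,move L,goto A. Now: state=A, head=1, tape[-1..4]=010110 (head:   ^)
Step 6: in state A at pos 1, read 0 -> (A,0)->write 1,move R,goto C. Now: state=C, head=2, tape[-1..4]=011110 (head:    ^)
Step 7: in state C at pos 2, read 1 -> (C,1)->write 1,move R,goto B. Now: state=B, head=3, tape[-1..4]=011110 (head:     ^)
Step 8: in state B at pos 3, read 1 -> (B,1)->write 0,move L,goto C. Now: state=C, head=2, tape[-1..4]=011100 (head:    ^)
Step 9: in state C at pos 2, read 1 -> (C,1)->write 1,move R,goto B. Now: state=B, head=3, tape[-1..4]=011100 (head:     ^)
Step 10: in state B at pos 3, read 0 -> (B,0)->write 1,move R,goto D. Now: state=D, head=4, tape[-1..5]=0111100 (head:      ^)
Step 11: in state D at pos 4, read 0 -> (D,0)->write 1,move L,goto A. Now: state=A, head=3, tape[-1..5]=0111110 (head:     ^)
Step 12: in state A at pos 3, read 1 -> (A,1)->write 1,move L,goto A. Now: state=A, head=2, tape[-1..5]=0111110 (head:    ^)
Step 13: in state A at pos 2, read 1 -> (A,1)->write 1,move L,goto A. Now: state=A, head=1, tape[-1..5]=0111110 (head:   ^)
Step 14: in state A at pos 1, read 1 -> (A,1)->write 1,move L,goto A. Now: state=A, head=0, tape[-1..5]=0111110 (head:  ^)
Cells containing 1 after step 14: {0, 1, 2, 3, 4} -> 5 cell(s)

Answer: 5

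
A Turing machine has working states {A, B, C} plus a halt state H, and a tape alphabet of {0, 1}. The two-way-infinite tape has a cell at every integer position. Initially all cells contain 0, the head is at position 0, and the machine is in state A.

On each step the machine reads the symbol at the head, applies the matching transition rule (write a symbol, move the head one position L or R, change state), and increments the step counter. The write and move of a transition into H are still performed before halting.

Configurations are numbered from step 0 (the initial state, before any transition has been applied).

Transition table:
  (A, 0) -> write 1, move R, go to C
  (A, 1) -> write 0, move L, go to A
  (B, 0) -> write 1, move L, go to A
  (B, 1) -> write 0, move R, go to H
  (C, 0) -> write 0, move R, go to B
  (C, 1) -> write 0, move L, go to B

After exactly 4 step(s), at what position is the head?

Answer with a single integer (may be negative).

Step 1: in state A at pos 0, read 0 -> (A,0)->write 1,move R,goto C. Now: state=C, head=1, tape[-1..2]=0100 (head:   ^)
Step 2: in state C at pos 1, read 0 -> (C,0)->write 0,move R,goto B. Now: state=B, head=2, tape[-1..3]=01000 (head:    ^)
Step 3: in state B at pos 2, read 0 -> (B,0)->write 1,move L,goto A. Now: state=A, head=1, tape[-1..3]=01010 (head:   ^)
Step 4: in state A at pos 1, read 0 -> (A,0)->write 1,move R,goto C. Now: state=C, head=2, tape[-1..3]=01110 (head:    ^)

Answer: 2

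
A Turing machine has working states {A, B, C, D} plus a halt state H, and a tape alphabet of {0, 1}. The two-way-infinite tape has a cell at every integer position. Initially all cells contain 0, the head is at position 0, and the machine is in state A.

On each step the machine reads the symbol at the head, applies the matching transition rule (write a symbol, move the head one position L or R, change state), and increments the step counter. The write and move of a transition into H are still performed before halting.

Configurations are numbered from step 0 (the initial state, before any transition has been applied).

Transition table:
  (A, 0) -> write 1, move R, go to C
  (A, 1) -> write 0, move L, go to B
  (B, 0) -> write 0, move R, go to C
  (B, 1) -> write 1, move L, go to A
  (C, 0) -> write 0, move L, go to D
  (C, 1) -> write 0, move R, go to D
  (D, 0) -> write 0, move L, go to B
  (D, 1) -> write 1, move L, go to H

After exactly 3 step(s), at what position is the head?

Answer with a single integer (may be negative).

Answer: -1

Derivation:
Step 1: in state A at pos 0, read 0 -> (A,0)->write 1,move R,goto C. Now: state=C, head=1, tape[-1..2]=0100 (head:   ^)
Step 2: in state C at pos 1, read 0 -> (C,0)->write 0,move L,goto D. Now: state=D, head=0, tape[-1..2]=0100 (head:  ^)
Step 3: in state D at pos 0, read 1 -> (D,1)->write 1,move L,goto H. Now: state=H, head=-1, tape[-2..2]=00100 (head:  ^)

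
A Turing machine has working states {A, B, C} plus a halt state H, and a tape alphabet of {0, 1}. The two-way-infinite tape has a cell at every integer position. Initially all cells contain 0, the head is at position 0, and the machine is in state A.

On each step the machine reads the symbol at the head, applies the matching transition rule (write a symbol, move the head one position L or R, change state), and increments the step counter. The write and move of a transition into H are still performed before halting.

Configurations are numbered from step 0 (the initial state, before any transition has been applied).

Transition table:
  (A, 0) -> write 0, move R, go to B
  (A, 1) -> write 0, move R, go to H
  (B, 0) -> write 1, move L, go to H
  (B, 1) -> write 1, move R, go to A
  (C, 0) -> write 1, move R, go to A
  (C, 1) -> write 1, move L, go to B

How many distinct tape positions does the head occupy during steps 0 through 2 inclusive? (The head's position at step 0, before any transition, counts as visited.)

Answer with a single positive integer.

Step 1: in state A at pos 0, read 0 -> (A,0)->write 0,move R,goto B. Now: state=B, head=1, tape[-1..2]=0000 (head:   ^)
Step 2: in state B at pos 1, read 0 -> (B,0)->write 1,move L,goto H. Now: state=H, head=0, tape[-1..2]=0010 (head:  ^)
Head positions at steps 0..2: starting at 0, distinct positions visited = {0, 1} -> 2 position(s)

Answer: 2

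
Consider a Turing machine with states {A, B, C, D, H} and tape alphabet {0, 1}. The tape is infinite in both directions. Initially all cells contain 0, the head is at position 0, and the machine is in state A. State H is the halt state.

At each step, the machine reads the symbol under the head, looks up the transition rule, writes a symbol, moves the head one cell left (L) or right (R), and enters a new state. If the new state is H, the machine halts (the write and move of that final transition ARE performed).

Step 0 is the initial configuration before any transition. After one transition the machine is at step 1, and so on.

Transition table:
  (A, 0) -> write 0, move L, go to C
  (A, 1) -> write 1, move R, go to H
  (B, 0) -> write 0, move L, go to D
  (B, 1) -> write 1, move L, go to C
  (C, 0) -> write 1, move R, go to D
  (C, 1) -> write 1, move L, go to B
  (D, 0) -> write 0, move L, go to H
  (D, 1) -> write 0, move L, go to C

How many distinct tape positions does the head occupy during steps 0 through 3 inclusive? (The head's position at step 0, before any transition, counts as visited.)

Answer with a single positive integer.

Answer: 2

Derivation:
Step 1: in state A at pos 0, read 0 -> (A,0)->write 0,move L,goto C. Now: state=C, head=-1, tape[-2..1]=0000 (head:  ^)
Step 2: in state C at pos -1, read 0 -> (C,0)->write 1,move R,goto D. Now: state=D, head=0, tape[-2..1]=0100 (head:   ^)
Step 3: in state D at pos 0, read 0 -> (D,0)->write 0,move L,goto H. Now: state=H, head=-1, tape[-2..1]=0100 (head:  ^)
Head positions at steps 0..3: starting at 0, distinct positions visited = {-1, 0} -> 2 position(s)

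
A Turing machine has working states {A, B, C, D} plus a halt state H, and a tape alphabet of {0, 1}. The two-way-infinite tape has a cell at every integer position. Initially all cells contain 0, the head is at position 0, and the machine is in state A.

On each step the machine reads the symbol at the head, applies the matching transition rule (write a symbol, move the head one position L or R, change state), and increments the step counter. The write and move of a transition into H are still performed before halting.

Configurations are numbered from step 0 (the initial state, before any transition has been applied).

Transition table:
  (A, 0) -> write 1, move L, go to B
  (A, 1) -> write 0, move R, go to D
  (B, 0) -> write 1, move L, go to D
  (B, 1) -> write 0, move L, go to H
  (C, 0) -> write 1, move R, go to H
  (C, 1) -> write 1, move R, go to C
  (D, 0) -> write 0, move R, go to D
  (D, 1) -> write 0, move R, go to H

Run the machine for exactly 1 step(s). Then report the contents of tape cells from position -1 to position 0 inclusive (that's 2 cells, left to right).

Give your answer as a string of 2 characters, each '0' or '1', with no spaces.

Answer: 01

Derivation:
Step 1: in state A at pos 0, read 0 -> (A,0)->write 1,move L,goto B. Now: state=B, head=-1, tape[-2..1]=0010 (head:  ^)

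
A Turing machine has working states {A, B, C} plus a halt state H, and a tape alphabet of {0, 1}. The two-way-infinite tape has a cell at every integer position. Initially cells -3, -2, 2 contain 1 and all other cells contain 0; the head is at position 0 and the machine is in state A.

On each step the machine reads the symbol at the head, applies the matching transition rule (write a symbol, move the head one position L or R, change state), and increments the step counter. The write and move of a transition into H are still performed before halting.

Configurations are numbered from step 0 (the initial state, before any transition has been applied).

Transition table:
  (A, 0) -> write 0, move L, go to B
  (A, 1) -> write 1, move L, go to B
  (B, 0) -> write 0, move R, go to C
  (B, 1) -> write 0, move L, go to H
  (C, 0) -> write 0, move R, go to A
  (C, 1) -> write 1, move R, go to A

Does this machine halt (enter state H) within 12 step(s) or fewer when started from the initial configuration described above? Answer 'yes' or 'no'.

Step 1: in state A at pos 0, read 0 -> (A,0)->write 0,move L,goto B. Now: state=B, head=-1, tape[-4..3]=01100010 (head:    ^)
Step 2: in state B at pos -1, read 0 -> (B,0)->write 0,move R,goto C. Now: state=C, head=0, tape[-4..3]=01100010 (head:     ^)
Step 3: in state C at pos 0, read 0 -> (C,0)->write 0,move R,goto A. Now: state=A, head=1, tape[-4..3]=01100010 (head:      ^)
Step 4: in state A at pos 1, read 0 -> (A,0)->write 0,move L,goto B. Now: state=B, head=0, tape[-4..3]=01100010 (head:     ^)
Step 5: in state B at pos 0, read 0 -> (B,0)->write 0,move R,goto C. Now: state=C, head=1, tape[-4..3]=01100010 (head:      ^)
Step 6: in state C at pos 1, read 0 -> (C,0)->write 0,move R,goto A. Now: state=A, head=2, tape[-4..3]=01100010 (head:       ^)
Step 7: in state A at pos 2, read 1 -> (A,1)->write 1,move L,goto B. Now: state=B, head=1, tape[-4..3]=01100010 (head:      ^)
Step 8: in state B at pos 1, read 0 -> (B,0)->write 0,move R,goto C. Now: state=C, head=2, tape[-4..3]=01100010 (head:       ^)
Step 9: in state C at pos 2, read 1 -> (C,1)->write 1,move R,goto A. Now: state=A, head=3, tape[-4..4]=011000100 (head:        ^)
Step 10: in state A at pos 3, read 0 -> (A,0)->write 0,move L,goto B. Now: state=B, head=2, tape[-4..4]=011000100 (head:       ^)
Step 11: in state B at pos 2, read 1 -> (B,1)->write 0,move L,goto H. Now: state=H, head=1, tape[-4..4]=011000000 (head:      ^)
State H reached at step 11; 11 <= 12 -> yes

Answer: yes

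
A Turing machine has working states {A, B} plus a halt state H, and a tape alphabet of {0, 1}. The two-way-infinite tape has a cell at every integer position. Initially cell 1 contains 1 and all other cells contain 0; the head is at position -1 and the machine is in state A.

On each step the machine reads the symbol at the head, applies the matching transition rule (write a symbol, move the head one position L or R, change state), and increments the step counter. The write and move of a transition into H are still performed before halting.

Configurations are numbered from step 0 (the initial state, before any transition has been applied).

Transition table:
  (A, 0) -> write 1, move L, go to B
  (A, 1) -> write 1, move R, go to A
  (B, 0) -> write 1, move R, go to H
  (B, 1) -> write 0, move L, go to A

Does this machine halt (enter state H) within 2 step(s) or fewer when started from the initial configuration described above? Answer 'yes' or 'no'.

Answer: yes

Derivation:
Step 1: in state A at pos -1, read 0 -> (A,0)->write 1,move L,goto B. Now: state=B, head=-2, tape[-3..2]=001010 (head:  ^)
Step 2: in state B at pos -2, read 0 -> (B,0)->write 1,move R,goto H. Now: state=H, head=-1, tape[-3..2]=011010 (head:   ^)
State H reached at step 2; 2 <= 2 -> yes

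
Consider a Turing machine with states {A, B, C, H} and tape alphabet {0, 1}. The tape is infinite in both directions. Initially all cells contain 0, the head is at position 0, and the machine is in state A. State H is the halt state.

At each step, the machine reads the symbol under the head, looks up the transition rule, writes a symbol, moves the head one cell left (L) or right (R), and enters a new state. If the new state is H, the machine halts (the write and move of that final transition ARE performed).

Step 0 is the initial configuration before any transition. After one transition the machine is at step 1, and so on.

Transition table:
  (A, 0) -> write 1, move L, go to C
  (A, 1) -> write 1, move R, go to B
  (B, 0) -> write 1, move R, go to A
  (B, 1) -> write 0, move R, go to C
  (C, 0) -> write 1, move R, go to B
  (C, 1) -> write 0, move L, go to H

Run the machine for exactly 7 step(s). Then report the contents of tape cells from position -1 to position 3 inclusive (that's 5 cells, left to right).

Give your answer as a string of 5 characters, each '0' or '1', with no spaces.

Step 1: in state A at pos 0, read 0 -> (A,0)->write 1,move L,goto C. Now: state=C, head=-1, tape[-2..1]=0010 (head:  ^)
Step 2: in state C at pos -1, read 0 -> (C,0)->write 1,move R,goto B. Now: state=B, head=0, tape[-2..1]=0110 (head:   ^)
Step 3: in state B at pos 0, read 1 -> (B,1)->write 0,move R,goto C. Now: state=C, head=1, tape[-2..2]=01000 (head:    ^)
Step 4: in state C at pos 1, read 0 -> (C,0)->write 1,move R,goto B. Now: state=B, head=2, tape[-2..3]=010100 (head:     ^)
Step 5: in state B at pos 2, read 0 -> (B,0)->write 1,move R,goto A. Now: state=A, head=3, tape[-2..4]=0101100 (head:      ^)
Step 6: in state A at pos 3, read 0 -> (A,0)->write 1,move L,goto C. Now: state=C, head=2, tape[-2..4]=0101110 (head:     ^)
Step 7: in state C at pos 2, read 1 -> (C,1)->write 0,move L,goto H. Now: state=H, head=1, tape[-2..4]=0101010 (head:    ^)

Answer: 10101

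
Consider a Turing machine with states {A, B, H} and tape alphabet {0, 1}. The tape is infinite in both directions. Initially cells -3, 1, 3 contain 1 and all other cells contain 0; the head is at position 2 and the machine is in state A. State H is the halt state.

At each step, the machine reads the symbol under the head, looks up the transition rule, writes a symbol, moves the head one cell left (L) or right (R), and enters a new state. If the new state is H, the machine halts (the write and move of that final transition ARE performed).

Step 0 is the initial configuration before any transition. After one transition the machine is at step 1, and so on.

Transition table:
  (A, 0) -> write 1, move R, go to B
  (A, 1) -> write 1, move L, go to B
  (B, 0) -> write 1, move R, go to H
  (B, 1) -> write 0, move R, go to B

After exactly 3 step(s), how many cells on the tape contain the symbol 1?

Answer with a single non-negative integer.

Answer: 4

Derivation:
Step 1: in state A at pos 2, read 0 -> (A,0)->write 1,move R,goto B. Now: state=B, head=3, tape[-4..4]=010001110 (head:        ^)
Step 2: in state B at pos 3, read 1 -> (B,1)->write 0,move R,goto B. Now: state=B, head=4, tape[-4..5]=0100011000 (head:         ^)
Step 3: in state B at pos 4, read 0 -> (B,0)->write 1,move R,goto H. Now: state=H, head=5, tape[-4..6]=01000110100 (head:          ^)
Cells containing 1 after step 3: {-3, 1, 2, 4} -> 4 cell(s)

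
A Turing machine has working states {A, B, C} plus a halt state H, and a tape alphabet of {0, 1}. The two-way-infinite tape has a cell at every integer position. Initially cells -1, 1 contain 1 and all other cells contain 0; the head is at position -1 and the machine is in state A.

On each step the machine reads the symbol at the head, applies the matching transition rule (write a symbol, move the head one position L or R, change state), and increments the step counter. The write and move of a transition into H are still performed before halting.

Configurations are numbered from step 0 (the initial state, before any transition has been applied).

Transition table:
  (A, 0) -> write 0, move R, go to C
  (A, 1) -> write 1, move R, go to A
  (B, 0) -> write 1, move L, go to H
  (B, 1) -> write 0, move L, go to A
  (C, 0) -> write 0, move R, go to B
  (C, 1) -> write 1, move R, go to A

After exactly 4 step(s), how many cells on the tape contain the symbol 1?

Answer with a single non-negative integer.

Answer: 2

Derivation:
Step 1: in state A at pos -1, read 1 -> (A,1)->write 1,move R,goto A. Now: state=A, head=0, tape[-2..2]=01010 (head:   ^)
Step 2: in state A at pos 0, read 0 -> (A,0)->write 0,move R,goto C. Now: state=C, head=1, tape[-2..2]=01010 (head:    ^)
Step 3: in state C at pos 1, read 1 -> (C,1)->write 1,move R,goto A. Now: state=A, head=2, tape[-2..3]=010100 (head:     ^)
Step 4: in state A at pos 2, read 0 -> (A,0)->write 0,move R,goto C. Now: state=C, head=3, tape[-2..4]=0101000 (head:      ^)
Cells containing 1 after step 4: {-1, 1} -> 2 cell(s)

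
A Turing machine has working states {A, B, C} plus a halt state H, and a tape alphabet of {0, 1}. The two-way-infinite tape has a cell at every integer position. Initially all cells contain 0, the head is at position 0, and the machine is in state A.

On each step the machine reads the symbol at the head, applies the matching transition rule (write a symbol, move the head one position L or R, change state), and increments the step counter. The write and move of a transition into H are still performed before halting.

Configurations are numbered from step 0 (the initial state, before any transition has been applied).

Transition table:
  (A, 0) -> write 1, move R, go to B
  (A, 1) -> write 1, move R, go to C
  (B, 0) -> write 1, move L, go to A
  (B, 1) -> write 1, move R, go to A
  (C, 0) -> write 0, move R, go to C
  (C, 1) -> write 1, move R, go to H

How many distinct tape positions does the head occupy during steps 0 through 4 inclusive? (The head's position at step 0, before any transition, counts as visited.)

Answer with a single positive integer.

Step 1: in state A at pos 0, read 0 -> (A,0)->write 1,move R,goto B. Now: state=B, head=1, tape[-1..2]=0100 (head:   ^)
Step 2: in state B at pos 1, read 0 -> (B,0)->write 1,move L,goto A. Now: state=A, head=0, tape[-1..2]=0110 (head:  ^)
Step 3: in state A at pos 0, read 1 -> (A,1)->write 1,move R,goto C. Now: state=C, head=1, tape[-1..2]=0110 (head:   ^)
Step 4: in state C at pos 1, read 1 -> (C,1)->write 1,move R,goto H. Now: state=H, head=2, tape[-1..3]=01100 (head:    ^)
Head positions at steps 0..4: starting at 0, distinct positions visited = {0, 1, 2} -> 3 position(s)

Answer: 3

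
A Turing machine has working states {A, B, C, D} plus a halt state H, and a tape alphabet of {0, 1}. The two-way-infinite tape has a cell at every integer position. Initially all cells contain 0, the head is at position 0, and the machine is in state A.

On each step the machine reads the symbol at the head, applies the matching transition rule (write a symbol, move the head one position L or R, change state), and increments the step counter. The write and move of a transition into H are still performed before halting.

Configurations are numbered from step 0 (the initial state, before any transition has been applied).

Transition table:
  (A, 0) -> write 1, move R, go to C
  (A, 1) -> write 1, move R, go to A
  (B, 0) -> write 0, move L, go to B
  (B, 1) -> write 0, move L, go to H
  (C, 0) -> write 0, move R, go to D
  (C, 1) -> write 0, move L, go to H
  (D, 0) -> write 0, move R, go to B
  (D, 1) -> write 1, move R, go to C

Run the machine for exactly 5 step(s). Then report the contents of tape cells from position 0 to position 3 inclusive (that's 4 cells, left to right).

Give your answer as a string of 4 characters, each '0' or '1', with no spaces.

Step 1: in state A at pos 0, read 0 -> (A,0)->write 1,move R,goto C. Now: state=C, head=1, tape[-1..2]=0100 (head:   ^)
Step 2: in state C at pos 1, read 0 -> (C,0)->write 0,move R,goto D. Now: state=D, head=2, tape[-1..3]=01000 (head:    ^)
Step 3: in state D at pos 2, read 0 -> (D,0)->write 0,move R,goto B. Now: state=B, head=3, tape[-1..4]=010000 (head:     ^)
Step 4: in state B at pos 3, read 0 -> (B,0)->write 0,move L,goto B. Now: state=B, head=2, tape[-1..4]=010000 (head:    ^)
Step 5: in state B at pos 2, read 0 -> (B,0)->write 0,move L,goto B. Now: state=B, head=1, tape[-1..4]=010000 (head:   ^)

Answer: 1000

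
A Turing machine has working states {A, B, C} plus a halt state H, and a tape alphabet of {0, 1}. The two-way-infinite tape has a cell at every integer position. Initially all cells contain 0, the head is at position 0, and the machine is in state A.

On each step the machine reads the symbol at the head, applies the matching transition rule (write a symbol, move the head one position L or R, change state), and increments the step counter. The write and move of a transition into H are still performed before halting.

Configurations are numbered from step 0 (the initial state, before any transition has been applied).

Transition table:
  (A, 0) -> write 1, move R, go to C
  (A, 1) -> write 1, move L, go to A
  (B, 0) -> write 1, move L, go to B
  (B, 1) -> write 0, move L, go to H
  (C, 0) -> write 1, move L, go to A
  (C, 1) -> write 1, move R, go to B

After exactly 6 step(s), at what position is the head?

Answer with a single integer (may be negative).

Step 1: in state A at pos 0, read 0 -> (A,0)->write 1,move R,goto C. Now: state=C, head=1, tape[-1..2]=0100 (head:   ^)
Step 2: in state C at pos 1, read 0 -> (C,0)->write 1,move L,goto A. Now: state=A, head=0, tape[-1..2]=0110 (head:  ^)
Step 3: in state A at pos 0, read 1 -> (A,1)->write 1,move L,goto A. Now: state=A, head=-1, tape[-2..2]=00110 (head:  ^)
Step 4: in state A at pos -1, read 0 -> (A,0)->write 1,move R,goto C. Now: state=C, head=0, tape[-2..2]=01110 (head:   ^)
Step 5: in state C at pos 0, read 1 -> (C,1)->write 1,move R,goto B. Now: state=B, head=1, tape[-2..2]=01110 (head:    ^)
Step 6: in state B at pos 1, read 1 -> (B,1)->write 0,move L,goto H. Now: state=H, head=0, tape[-2..2]=01100 (head:   ^)

Answer: 0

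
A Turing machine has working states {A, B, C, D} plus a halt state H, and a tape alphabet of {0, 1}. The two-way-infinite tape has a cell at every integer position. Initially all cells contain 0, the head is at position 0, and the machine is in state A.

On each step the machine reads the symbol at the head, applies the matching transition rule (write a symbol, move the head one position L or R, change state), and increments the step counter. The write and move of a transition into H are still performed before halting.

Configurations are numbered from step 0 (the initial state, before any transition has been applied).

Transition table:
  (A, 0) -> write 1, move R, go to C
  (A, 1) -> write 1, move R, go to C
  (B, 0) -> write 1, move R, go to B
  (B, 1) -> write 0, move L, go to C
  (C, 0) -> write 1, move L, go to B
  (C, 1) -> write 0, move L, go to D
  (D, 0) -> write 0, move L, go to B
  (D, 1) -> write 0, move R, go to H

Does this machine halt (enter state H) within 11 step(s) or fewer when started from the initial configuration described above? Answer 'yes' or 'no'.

Step 1: in state A at pos 0, read 0 -> (A,0)->write 1,move R,goto C. Now: state=C, head=1, tape[-1..2]=0100 (head:   ^)
Step 2: in state C at pos 1, read 0 -> (C,0)->write 1,move L,goto B. Now: state=B, head=0, tape[-1..2]=0110 (head:  ^)
Step 3: in state B at pos 0, read 1 -> (B,1)->write 0,move L,goto C. Now: state=C, head=-1, tape[-2..2]=00010 (head:  ^)
Step 4: in state C at pos -1, read 0 -> (C,0)->write 1,move L,goto B. Now: state=B, head=-2, tape[-3..2]=001010 (head:  ^)
Step 5: in state B at pos -2, read 0 -> (B,0)->write 1,move R,goto B. Now: state=B, head=-1, tape[-3..2]=011010 (head:   ^)
Step 6: in state B at pos -1, read 1 -> (B,1)->write 0,move L,goto C. Now: state=C, head=-2, tape[-3..2]=010010 (head:  ^)
Step 7: in state C at pos -2, read 1 -> (C,1)->write 0,move L,goto D. Now: state=D, head=-3, tape[-4..2]=0000010 (head:  ^)
Step 8: in state D at pos -3, read 0 -> (D,0)->write 0,move L,goto B. Now: state=B, head=-4, tape[-5..2]=00000010 (head:  ^)
Step 9: in state B at pos -4, read 0 -> (B,0)->write 1,move R,goto B. Now: state=B, head=-3, tape[-5..2]=01000010 (head:   ^)
Step 10: in state B at pos -3, read 0 -> (B,0)->write 1,move R,goto B. Now: state=B, head=-2, tape[-5..2]=01100010 (head:    ^)
Step 11: in state B at pos -2, read 0 -> (B,0)->write 1,move R,goto B. Now: state=B, head=-1, tape[-5..2]=01110010 (head:     ^)
After 11 step(s): state = B (not H) -> not halted within 11 -> no

Answer: no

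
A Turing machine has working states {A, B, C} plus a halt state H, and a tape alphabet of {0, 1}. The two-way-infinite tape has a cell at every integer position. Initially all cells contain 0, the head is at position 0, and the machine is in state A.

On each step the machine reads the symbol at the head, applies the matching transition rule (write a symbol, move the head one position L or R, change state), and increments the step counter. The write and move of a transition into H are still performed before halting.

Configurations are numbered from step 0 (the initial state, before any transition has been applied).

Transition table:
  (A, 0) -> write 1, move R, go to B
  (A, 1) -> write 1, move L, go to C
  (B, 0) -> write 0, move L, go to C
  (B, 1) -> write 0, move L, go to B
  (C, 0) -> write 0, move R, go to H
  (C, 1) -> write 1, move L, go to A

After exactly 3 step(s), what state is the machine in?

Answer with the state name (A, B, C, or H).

Answer: A

Derivation:
Step 1: in state A at pos 0, read 0 -> (A,0)->write 1,move R,goto B. Now: state=B, head=1, tape[-1..2]=0100 (head:   ^)
Step 2: in state B at pos 1, read 0 -> (B,0)->write 0,move L,goto C. Now: state=C, head=0, tape[-1..2]=0100 (head:  ^)
Step 3: in state C at pos 0, read 1 -> (C,1)->write 1,move L,goto A. Now: state=A, head=-1, tape[-2..2]=00100 (head:  ^)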